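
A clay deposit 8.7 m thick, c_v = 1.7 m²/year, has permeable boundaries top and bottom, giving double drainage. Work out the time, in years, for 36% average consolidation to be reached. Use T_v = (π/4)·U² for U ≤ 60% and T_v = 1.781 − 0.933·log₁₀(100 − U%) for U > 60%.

t ≈ 1.13 years

Drainage path length: H_d = H/2 = 4.35 m (double drainage).
U ≤ 60%: T_v = (π/4)·U² = (π/4)×0.36² = 0.10179.
t = T_v·H_d²/c_v = 0.10179×4.35²/1.7 = 1.133 years.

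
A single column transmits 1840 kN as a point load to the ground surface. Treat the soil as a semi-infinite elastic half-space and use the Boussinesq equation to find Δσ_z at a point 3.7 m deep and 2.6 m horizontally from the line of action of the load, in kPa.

Boussinesq vertical stress below a point load on an elastic half-space:
Δσ_z = 3P/(2πz²) · [1 + (r/z)²]^(−5/2)
r/z = 2.6/3.7 = 0.7027; [1+(r/z)²]^(−5/2) = 0.36667.
Δσ_z = 3×1840/(2π×3.7²) × 0.36667 = 64.174 × 0.36667 = 23.53 kPa

Δσ_z ≈ 23.5 kPa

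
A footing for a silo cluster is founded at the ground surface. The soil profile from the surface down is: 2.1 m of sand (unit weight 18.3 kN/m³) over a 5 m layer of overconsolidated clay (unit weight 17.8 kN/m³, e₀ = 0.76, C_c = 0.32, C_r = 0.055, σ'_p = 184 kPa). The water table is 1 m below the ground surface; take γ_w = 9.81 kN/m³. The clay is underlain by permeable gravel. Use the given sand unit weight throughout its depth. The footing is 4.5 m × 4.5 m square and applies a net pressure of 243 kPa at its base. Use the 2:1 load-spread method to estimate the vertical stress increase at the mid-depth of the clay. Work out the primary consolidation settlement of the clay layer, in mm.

Mid-depth of clay below the ground surface: z = 2.1 + 5/2 = 4.6 m.
Total vertical stress at mid-clay: σ_v = 18.3×2.1 + 17.8×2.5 = 82.93 kPa.
Pore pressure: u = 9.81×(4.6 − 1) = 35.316 kPa.
Initial effective stress: σ'_0 = σ_v − u = 82.93 − 35.316 = 47.614 kPa.
Stress increase at mid-clay by the 2:1 spreading method:
Δσ = qBL/((B+z)(L+z)) = 243×4.5×4.5/((4.5+4.6)(4.5+4.6)) = 59.422 kPa
Final effective stress: σ'_f = 47.614 + 59.422 = 107.04 kPa.
σ'_f = 107.04 ≤ σ'_p = 184 kPa, so the clay remains overconsolidated and only the recompression index applies:
S_c = C_r·H/(1+e₀)·log₁₀(σ'_f/σ'_0) = 0.055×5/1.76×log₁₀(107.04/47.614)
    = 0.15625 × 0.35181 = 0.05497 m

S_c ≈ 55 mm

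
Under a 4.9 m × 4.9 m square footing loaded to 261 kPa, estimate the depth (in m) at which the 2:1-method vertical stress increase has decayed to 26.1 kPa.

2:1 spreading — at depth z the loaded area has grown by z in each plan dimension:
qB²/(B+z)² = Δσ_z ⇒ z = B(√(q/Δσ_z) − 1) = 4.9×(√(261/26.1) − 1) = 10.6 m

z ≈ 10.6 m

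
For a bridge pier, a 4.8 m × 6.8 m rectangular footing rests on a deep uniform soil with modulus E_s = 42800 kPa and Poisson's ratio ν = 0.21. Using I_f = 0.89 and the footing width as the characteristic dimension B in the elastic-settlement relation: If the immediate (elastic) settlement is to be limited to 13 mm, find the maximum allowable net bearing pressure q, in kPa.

q ≈ 136 kPa

S_e = q·B·(1−ν²)/E_s · I_f  ⇒  q = S_e·E_s / (B·(1−ν²)·I_f).
q = 0.013 × 42800 / (4.8 × 0.9559 × 0.89) = 136.3 kPa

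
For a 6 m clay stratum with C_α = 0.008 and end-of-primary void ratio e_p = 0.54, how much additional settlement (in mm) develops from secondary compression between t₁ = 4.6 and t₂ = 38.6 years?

Secondary compression: S_s = C_α·H/(1+e_p)·log₁₀(t₂/t₁)
S_s = 0.008×6/(1+0.54)×log₁₀(38.6/4.6)
    = 0.03117 × 0.9238 = 0.02879 m

S_s ≈ 28.8 mm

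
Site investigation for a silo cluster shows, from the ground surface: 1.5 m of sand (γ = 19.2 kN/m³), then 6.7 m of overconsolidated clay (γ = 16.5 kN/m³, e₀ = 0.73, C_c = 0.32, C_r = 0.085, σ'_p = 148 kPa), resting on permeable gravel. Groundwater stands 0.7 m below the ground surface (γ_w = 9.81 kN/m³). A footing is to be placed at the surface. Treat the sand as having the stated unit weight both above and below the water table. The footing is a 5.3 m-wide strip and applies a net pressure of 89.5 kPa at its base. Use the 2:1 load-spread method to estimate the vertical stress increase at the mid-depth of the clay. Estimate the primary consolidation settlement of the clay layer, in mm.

S_c ≈ 105 mm

Mid-depth of clay below the ground surface: z = 1.5 + 6.7/2 = 4.85 m.
Total vertical stress at mid-clay: σ_v = 19.2×1.5 + 16.5×3.35 = 84.075 kPa.
Pore pressure: u = 9.81×(4.85 − 0.7) = 40.712 kPa.
Initial effective stress: σ'_0 = σ_v − u = 84.075 − 40.712 = 43.363 kPa.
Stress increase at mid-clay by the 2:1 spreading method:
Δσ = qB/(B+z) = 89.5×5.3/(5.3+4.85) = 46.734 kPa
Final effective stress: σ'_f = 43.363 + 46.734 = 90.097 kPa.
σ'_f = 90.097 ≤ σ'_p = 148 kPa, so the clay remains overconsolidated and only the recompression index applies:
S_c = C_r·H/(1+e₀)·log₁₀(σ'_f/σ'_0) = 0.085×6.7/1.73×log₁₀(90.097/43.363)
    = 0.32919 × 0.31759 = 0.1045 m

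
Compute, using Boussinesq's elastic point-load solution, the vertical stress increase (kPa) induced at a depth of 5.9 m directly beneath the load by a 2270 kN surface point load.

Boussinesq vertical stress below a point load on an elastic half-space:
Δσ_z = 3P/(2πz²) · [1 + (r/z)²]^(−5/2)
r/z = 0/5.9 = 0; [1+(r/z)²]^(−5/2) = 1.
Δσ_z = 3×2270/(2π×5.9²) × 1 = 31.136 × 1 = 31.14 kPa

Δσ_z ≈ 31.1 kPa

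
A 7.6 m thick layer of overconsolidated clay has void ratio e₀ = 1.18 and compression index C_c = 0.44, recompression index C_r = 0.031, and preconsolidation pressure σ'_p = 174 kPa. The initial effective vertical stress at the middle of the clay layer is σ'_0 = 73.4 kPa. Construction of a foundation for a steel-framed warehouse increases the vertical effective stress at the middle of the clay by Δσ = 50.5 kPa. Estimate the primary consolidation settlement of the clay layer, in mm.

S_c ≈ 24.6 mm

Final effective stress: σ'_f = 73.4 + 50.5 = 123.9 kPa.
σ'_f = 123.9 ≤ σ'_p = 174 kPa, so the clay remains overconsolidated and only the recompression index applies:
S_c = C_r·H/(1+e₀)·log₁₀(σ'_f/σ'_0) = 0.031×7.6/2.18×log₁₀(123.9/73.4)
    = 0.10807 × 0.22738 = 0.02457 m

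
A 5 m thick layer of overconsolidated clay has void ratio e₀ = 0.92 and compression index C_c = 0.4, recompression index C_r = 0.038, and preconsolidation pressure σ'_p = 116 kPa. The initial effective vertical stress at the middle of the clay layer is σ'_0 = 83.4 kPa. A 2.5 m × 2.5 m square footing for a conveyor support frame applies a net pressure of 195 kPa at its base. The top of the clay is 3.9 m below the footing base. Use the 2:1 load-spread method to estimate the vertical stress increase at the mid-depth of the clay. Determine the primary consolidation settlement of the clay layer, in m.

S_c ≈ 0.00728 m

Mid-depth of clay below the footing base: z = 3.9 + 5/2 = 6.4 m.
Stress increase at mid-clay by the 2:1 spreading method:
Δσ = qBL/((B+z)(L+z)) = 195×2.5×2.5/((2.5+6.4)(2.5+6.4)) = 15.386 kPa
Final effective stress: σ'_f = 83.4 + 15.386 = 98.786 kPa.
σ'_f = 98.786 ≤ σ'_p = 116 kPa, so the clay remains overconsolidated and only the recompression index applies:
S_c = C_r·H/(1+e₀)·log₁₀(σ'_f/σ'_0) = 0.038×5/1.92×log₁₀(98.786/83.4)
    = 0.09896 × 0.073529 = 0.007276 m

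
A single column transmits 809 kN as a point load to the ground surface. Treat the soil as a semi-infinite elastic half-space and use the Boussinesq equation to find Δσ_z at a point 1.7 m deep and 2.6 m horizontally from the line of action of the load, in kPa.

Boussinesq vertical stress below a point load on an elastic half-space:
Δσ_z = 3P/(2πz²) · [1 + (r/z)²]^(−5/2)
r/z = 2.6/1.7 = 1.5294; [1+(r/z)²]^(−5/2) = 0.049082.
Δσ_z = 3×809/(2π×1.7²) × 0.049082 = 133.66 × 0.049082 = 6.56 kPa

Δσ_z ≈ 6.56 kPa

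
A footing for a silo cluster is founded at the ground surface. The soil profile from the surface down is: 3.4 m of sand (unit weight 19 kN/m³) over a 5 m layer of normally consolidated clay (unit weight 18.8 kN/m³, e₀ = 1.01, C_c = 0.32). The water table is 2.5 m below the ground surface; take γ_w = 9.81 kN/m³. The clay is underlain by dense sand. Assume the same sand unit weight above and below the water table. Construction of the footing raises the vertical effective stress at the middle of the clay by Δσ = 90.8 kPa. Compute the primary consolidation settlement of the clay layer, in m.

S_c ≈ 0.266 m

Mid-depth of clay below the ground surface: z = 3.4 + 5/2 = 5.9 m.
Total vertical stress at mid-clay: σ_v = 19×3.4 + 18.8×2.5 = 111.6 kPa.
Pore pressure: u = 9.81×(5.9 − 2.5) = 33.354 kPa.
Initial effective stress: σ'_0 = σ_v − u = 111.6 − 33.354 = 78.246 kPa.
Final effective stress: σ'_f = σ'_0 + Δσ = 78.246 + 90.8 = 169.05 kPa.
Normally consolidated clay, so the full stress increment lies on the virgin compression line:
S_c = C_c·H/(1+e₀)·log₁₀(σ'_f/σ'_0) = 0.32×5/(1+1.01)×log₁₀(169.05/78.246)
    = 0.79602 × 0.33455 = 0.2663 m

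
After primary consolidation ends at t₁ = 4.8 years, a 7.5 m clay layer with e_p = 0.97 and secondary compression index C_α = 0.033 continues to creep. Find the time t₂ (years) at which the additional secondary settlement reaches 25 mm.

S_s = C_α·H/(1+e_p)·log₁₀(t₂/t₁) ⇒ log₁₀(t₂/t₁) = S_s·(1+e_p)/(C_α·H).
log₁₀(t₂/t₁) = 0.025 × (1+0.97) / (0.033×7.5) = 0.199
t₂ = t₁ × 10^0.199 = 4.8 × 1.581 = 7.59 years

t₂ ≈ 7.59 years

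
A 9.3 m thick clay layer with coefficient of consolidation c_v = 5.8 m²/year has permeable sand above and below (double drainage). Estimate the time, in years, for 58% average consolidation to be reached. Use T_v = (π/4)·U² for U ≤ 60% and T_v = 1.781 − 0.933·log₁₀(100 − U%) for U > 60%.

t ≈ 0.985 years

Drainage path length: H_d = H/2 = 4.65 m (double drainage).
U ≤ 60%: T_v = (π/4)·U² = (π/4)×0.58² = 0.26421.
t = T_v·H_d²/c_v = 0.26421×4.65²/5.8 = 0.985 years.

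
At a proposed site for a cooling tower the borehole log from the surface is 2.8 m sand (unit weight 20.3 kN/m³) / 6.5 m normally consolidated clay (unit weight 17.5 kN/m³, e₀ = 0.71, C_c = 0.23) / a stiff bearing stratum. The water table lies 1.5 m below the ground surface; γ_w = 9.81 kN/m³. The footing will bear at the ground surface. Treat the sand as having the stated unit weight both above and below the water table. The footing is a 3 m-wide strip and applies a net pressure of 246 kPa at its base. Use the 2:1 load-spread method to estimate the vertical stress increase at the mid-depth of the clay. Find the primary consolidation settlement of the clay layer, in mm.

Mid-depth of clay below the ground surface: z = 2.8 + 6.5/2 = 6.05 m.
Total vertical stress at mid-clay: σ_v = 20.3×2.8 + 17.5×3.25 = 113.72 kPa.
Pore pressure: u = 9.81×(6.05 − 1.5) = 44.636 kPa.
Initial effective stress: σ'_0 = σ_v − u = 113.72 − 44.636 = 69.084 kPa.
Stress increase at mid-clay by the 2:1 spreading method:
Δσ = qB/(B+z) = 246×3/(3+6.05) = 81.547 kPa
Final effective stress: σ'_f = σ'_0 + Δσ = 69.084 + 81.547 = 150.63 kPa.
Normally consolidated clay, so the full stress increment lies on the virgin compression line:
S_c = C_c·H/(1+e₀)·log₁₀(σ'_f/σ'_0) = 0.23×6.5/(1+0.71)×log₁₀(150.63/69.084)
    = 0.87427 × 0.33853 = 0.296 m

S_c ≈ 296 mm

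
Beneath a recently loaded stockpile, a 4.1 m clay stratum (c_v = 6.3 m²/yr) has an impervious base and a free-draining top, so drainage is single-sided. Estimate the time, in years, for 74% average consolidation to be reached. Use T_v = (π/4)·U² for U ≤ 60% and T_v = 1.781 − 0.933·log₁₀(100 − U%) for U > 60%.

Drainage path length: H_d = H = 4.1 m (single drainage).
U > 60%: T_v = 1.781 − 0.933·log₁₀(100 − 74) = 0.46083.
t = T_v·H_d²/c_v = 0.46083×4.1²/6.3 = 1.23 years.

t ≈ 1.23 years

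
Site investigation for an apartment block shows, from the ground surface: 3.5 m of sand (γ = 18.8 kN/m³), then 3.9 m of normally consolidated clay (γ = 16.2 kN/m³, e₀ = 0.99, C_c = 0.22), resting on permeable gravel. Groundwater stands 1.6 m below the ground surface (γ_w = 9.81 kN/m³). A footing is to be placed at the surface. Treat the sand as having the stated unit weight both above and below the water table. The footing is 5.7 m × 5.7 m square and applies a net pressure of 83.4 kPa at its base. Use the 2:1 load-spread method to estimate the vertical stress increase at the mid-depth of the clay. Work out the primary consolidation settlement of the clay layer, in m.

Mid-depth of clay below the ground surface: z = 3.5 + 3.9/2 = 5.45 m.
Total vertical stress at mid-clay: σ_v = 18.8×3.5 + 16.2×1.95 = 97.39 kPa.
Pore pressure: u = 9.81×(5.45 − 1.6) = 37.769 kPa.
Initial effective stress: σ'_0 = σ_v − u = 97.39 − 37.769 = 59.621 kPa.
Stress increase at mid-clay by the 2:1 spreading method:
Δσ = qBL/((B+z)(L+z)) = 83.4×5.7×5.7/((5.7+5.45)(5.7+5.45)) = 21.795 kPa
Final effective stress: σ'_f = σ'_0 + Δσ = 59.621 + 21.795 = 81.416 kPa.
Normally consolidated clay, so the full stress increment lies on the virgin compression line:
S_c = C_c·H/(1+e₀)·log₁₀(σ'_f/σ'_0) = 0.22×3.9/(1+0.99)×log₁₀(81.416/59.621)
    = 0.43116 × 0.13531 = 0.05834 m

S_c ≈ 0.0583 m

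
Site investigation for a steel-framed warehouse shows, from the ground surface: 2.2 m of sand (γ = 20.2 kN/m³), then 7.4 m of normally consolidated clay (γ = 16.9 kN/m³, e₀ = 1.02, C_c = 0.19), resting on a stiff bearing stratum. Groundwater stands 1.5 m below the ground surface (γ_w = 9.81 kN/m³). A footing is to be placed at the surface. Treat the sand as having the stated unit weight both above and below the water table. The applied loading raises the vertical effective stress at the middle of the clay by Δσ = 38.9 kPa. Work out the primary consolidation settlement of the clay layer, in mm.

S_c ≈ 144 mm

Mid-depth of clay below the ground surface: z = 2.2 + 7.4/2 = 5.9 m.
Total vertical stress at mid-clay: σ_v = 20.2×2.2 + 16.9×3.7 = 106.97 kPa.
Pore pressure: u = 9.81×(5.9 − 1.5) = 43.164 kPa.
Initial effective stress: σ'_0 = σ_v − u = 106.97 − 43.164 = 63.806 kPa.
Final effective stress: σ'_f = σ'_0 + Δσ = 63.806 + 38.9 = 102.71 kPa.
Normally consolidated clay, so the full stress increment lies on the virgin compression line:
S_c = C_c·H/(1+e₀)·log₁₀(σ'_f/σ'_0) = 0.19×7.4/(1+1.02)×log₁₀(102.71/63.806)
    = 0.69604 × 0.20675 = 0.1439 m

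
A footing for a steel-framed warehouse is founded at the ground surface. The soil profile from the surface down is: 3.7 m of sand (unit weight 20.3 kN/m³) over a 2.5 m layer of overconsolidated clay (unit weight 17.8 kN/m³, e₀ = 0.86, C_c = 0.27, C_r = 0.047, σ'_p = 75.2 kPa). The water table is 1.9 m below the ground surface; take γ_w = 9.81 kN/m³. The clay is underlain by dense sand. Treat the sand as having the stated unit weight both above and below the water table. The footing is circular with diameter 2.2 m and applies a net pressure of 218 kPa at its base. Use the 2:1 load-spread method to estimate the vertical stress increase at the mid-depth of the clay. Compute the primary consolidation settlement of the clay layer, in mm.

Mid-depth of clay below the ground surface: z = 3.7 + 2.5/2 = 4.95 m.
Total vertical stress at mid-clay: σ_v = 20.3×3.7 + 17.8×1.25 = 97.36 kPa.
Pore pressure: u = 9.81×(4.95 − 1.9) = 29.921 kPa.
Initial effective stress: σ'_0 = σ_v − u = 97.36 − 29.921 = 67.439 kPa.
Stress increase at mid-clay by the 2:1 spreading method:
Δσ ≈ qD²/(D+z)² = 218×2.2²/(2.2+4.95)² = 20.639 kPa
Final effective stress: σ'_f = 67.439 + 20.639 = 88.078 kPa.
σ'_f = 88.078 > σ'_p = 75.2 kPa, so the stress path crosses the preconsolidation pressure — recompression up to σ'_p, then virgin compression beyond:
S_c = H/(1+e₀)·[C_r·log₁₀(σ'_p/σ'_0) + C_c·log₁₀(σ'_f/σ'_p)]
    = 2.5/1.86 × [0.047×log₁₀(75.2/67.439) + 0.27×log₁₀(88.078/75.2)]
    = 1.3441 × [0.0022234 + 0.018535] = 0.0279 m

S_c ≈ 27.9 mm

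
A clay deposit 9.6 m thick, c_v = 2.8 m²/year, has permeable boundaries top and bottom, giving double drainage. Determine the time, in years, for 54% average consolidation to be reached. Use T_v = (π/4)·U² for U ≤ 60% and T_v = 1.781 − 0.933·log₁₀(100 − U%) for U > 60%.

t ≈ 1.88 years

Drainage path length: H_d = H/2 = 4.8 m (double drainage).
U ≤ 60%: T_v = (π/4)·U² = (π/4)×0.54² = 0.22902.
t = T_v·H_d²/c_v = 0.22902×4.8²/2.8 = 1.885 years.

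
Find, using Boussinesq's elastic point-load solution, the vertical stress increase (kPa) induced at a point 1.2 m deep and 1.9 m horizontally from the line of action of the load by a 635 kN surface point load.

Boussinesq vertical stress below a point load on an elastic half-space:
Δσ_z = 3P/(2πz²) · [1 + (r/z)²]^(−5/2)
r/z = 1.9/1.2 = 1.5833; [1+(r/z)²]^(−5/2) = 0.043419.
Δσ_z = 3×635/(2π×1.2²) × 0.043419 = 210.55 × 0.043419 = 9.142 kPa

Δσ_z ≈ 9.14 kPa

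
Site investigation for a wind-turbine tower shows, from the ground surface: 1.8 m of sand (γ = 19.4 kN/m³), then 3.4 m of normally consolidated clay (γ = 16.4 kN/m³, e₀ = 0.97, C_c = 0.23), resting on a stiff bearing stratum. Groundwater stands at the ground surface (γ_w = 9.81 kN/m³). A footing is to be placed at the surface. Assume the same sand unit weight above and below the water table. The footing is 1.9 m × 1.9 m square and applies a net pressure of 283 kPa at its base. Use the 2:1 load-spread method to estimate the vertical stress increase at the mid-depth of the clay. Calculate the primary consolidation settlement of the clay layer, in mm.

Mid-depth of clay below the ground surface: z = 1.8 + 3.4/2 = 3.5 m.
Total vertical stress at mid-clay: σ_v = 19.4×1.8 + 16.4×1.7 = 62.8 kPa.
Pore pressure: u = 9.81×(3.5 − 0) = 34.335 kPa.
Initial effective stress: σ'_0 = σ_v − u = 62.8 − 34.335 = 28.465 kPa.
Stress increase at mid-clay by the 2:1 spreading method:
Δσ = qBL/((B+z)(L+z)) = 283×1.9×1.9/((1.9+3.5)(1.9+3.5)) = 35.035 kPa
Final effective stress: σ'_f = σ'_0 + Δσ = 28.465 + 35.035 = 63.5 kPa.
Normally consolidated clay, so the full stress increment lies on the virgin compression line:
S_c = C_c·H/(1+e₀)·log₁₀(σ'_f/σ'_0) = 0.23×3.4/(1+0.97)×log₁₀(63.5/28.465)
    = 0.39695 × 0.34846 = 0.1383 m

S_c ≈ 138 mm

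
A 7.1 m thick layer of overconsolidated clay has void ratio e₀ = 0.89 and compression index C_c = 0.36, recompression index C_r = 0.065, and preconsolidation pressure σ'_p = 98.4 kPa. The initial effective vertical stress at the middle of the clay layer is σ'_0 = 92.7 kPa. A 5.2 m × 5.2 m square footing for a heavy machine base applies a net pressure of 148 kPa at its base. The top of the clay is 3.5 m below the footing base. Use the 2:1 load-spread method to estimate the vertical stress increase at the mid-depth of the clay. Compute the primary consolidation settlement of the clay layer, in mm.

Mid-depth of clay below the footing base: z = 3.5 + 7.1/2 = 7.05 m.
Stress increase at mid-clay by the 2:1 spreading method:
Δσ = qBL/((B+z)(L+z)) = 148×5.2×5.2/((5.2+7.05)(5.2+7.05)) = 26.668 kPa
Final effective stress: σ'_f = 92.7 + 26.668 = 119.37 kPa.
σ'_f = 119.37 > σ'_p = 98.4 kPa, so the stress path crosses the preconsolidation pressure — recompression up to σ'_p, then virgin compression beyond:
S_c = H/(1+e₀)·[C_r·log₁₀(σ'_p/σ'_0) + C_c·log₁₀(σ'_f/σ'_p)]
    = 7.1/1.89 × [0.065×log₁₀(98.4/92.7) + 0.36×log₁₀(119.37/98.4)]
    = 3.7566 × [0.0016845 + 0.030204] = 0.1198 m

S_c ≈ 120 mm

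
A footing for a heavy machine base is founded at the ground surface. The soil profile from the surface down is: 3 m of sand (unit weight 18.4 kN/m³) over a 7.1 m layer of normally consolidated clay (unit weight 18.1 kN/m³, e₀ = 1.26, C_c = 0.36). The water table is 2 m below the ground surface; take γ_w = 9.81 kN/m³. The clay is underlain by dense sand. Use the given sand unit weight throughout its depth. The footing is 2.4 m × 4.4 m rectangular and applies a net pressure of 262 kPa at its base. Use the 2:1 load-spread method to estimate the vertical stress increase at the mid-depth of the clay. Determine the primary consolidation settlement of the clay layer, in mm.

Mid-depth of clay below the ground surface: z = 3 + 7.1/2 = 6.55 m.
Total vertical stress at mid-clay: σ_v = 18.4×3 + 18.1×3.55 = 119.45 kPa.
Pore pressure: u = 9.81×(6.55 − 2) = 44.636 kPa.
Initial effective stress: σ'_0 = σ_v − u = 119.45 − 44.636 = 74.814 kPa.
Stress increase at mid-clay by the 2:1 spreading method:
Δσ = qBL/((B+z)(L+z)) = 262×2.4×4.4/((2.4+6.55)(4.4+6.55)) = 28.231 kPa
Final effective stress: σ'_f = σ'_0 + Δσ = 74.814 + 28.231 = 103.04 kPa.
Normally consolidated clay, so the full stress increment lies on the virgin compression line:
S_c = C_c·H/(1+e₀)·log₁₀(σ'_f/σ'_0) = 0.36×7.1/(1+1.26)×log₁₀(103.04/74.814)
    = 1.131 × 0.13902 = 0.1572 m

S_c ≈ 157 mm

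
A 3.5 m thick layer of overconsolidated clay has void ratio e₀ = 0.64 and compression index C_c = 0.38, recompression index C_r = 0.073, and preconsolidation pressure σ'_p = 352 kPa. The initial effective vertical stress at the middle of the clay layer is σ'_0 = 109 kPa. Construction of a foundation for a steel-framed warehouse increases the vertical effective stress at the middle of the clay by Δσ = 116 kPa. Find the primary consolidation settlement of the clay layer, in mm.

S_c ≈ 49 mm

Final effective stress: σ'_f = 109 + 116 = 225 kPa.
σ'_f = 225 ≤ σ'_p = 352 kPa, so the clay remains overconsolidated and only the recompression index applies:
S_c = C_r·H/(1+e₀)·log₁₀(σ'_f/σ'_0) = 0.073×3.5/1.64×log₁₀(225/109)
    = 0.15579 × 0.31476 = 0.04904 m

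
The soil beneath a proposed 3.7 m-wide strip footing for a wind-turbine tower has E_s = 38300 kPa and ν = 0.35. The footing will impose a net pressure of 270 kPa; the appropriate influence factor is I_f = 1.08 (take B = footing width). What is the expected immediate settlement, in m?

Immediate (elastic) settlement: S_e = q·B·(1−ν²)/E_s · I_f.
S_e = 270 × 3.7 × (1 − 0.35²) / 38300 × 1.08
    = 270 × 3.7 × 0.8775 / 38300 × 1.08
    = 0.02472 m

S_e ≈ 0.0247 m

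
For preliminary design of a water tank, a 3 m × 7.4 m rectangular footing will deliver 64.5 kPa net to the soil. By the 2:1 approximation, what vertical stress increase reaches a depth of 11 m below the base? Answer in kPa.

By the 2:1 method the load spreads at 1 horizontal : 2 vertical, so at depth z the loaded area has grown by z in each plan dimension:
Δσ = qBL/((B+z)(L+z)) = 64.5×3×7.4/((3+11)(7.4+11)) = 5.5586 kPa

Δσ_z ≈ 5.56 kPa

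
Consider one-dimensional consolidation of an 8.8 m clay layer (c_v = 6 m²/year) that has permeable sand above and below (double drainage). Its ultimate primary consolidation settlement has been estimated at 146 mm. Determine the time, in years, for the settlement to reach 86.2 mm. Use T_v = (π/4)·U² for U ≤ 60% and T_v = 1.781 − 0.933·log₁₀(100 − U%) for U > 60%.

t ≈ 0.883 years

Drainage path length: H_d = H/2 = 4.4 m (double drainage).
U = S(t)/S_ult = 86.2/146 = 0.5904.
U ≤ 60%: T_v = (π/4)·U² = (π/4)×0.59041² = 0.27378.
t = T_v·H_d²/c_v = 0.27378×4.4²/6 = 0.8834 years.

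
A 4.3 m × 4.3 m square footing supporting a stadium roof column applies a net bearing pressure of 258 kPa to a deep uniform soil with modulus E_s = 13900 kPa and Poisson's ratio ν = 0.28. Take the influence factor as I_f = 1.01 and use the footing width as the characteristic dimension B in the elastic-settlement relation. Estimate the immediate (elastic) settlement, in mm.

S_e ≈ 74.3 mm

Immediate (elastic) settlement: S_e = q·B·(1−ν²)/E_s · I_f.
S_e = 258 × 4.3 × (1 − 0.28²) / 13900 × 1.01
    = 258 × 4.3 × 0.9216 / 13900 × 1.01
    = 0.07429 m = 74.29 mm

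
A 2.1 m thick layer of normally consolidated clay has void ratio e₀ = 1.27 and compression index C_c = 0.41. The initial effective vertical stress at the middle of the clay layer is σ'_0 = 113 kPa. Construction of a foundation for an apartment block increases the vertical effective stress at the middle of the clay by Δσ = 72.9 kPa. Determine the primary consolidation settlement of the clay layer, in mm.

S_c ≈ 82 mm

Final effective stress: σ'_f = σ'_0 + Δσ = 113 + 72.9 = 185.9 kPa.
Normally consolidated clay, so the full stress increment lies on the virgin compression line:
S_c = C_c·H/(1+e₀)·log₁₀(σ'_f/σ'_0) = 0.41×2.1/(1+1.27)×log₁₀(185.9/113)
    = 0.3793 × 0.2162 = 0.082 m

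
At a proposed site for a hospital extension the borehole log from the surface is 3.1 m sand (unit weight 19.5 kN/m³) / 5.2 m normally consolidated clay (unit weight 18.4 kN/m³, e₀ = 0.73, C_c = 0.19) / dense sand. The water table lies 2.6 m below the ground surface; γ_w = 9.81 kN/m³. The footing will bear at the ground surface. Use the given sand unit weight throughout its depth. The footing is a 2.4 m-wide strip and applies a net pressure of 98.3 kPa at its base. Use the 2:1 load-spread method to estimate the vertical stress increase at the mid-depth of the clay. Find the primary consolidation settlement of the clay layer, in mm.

S_c ≈ 78.8 mm

Mid-depth of clay below the ground surface: z = 3.1 + 5.2/2 = 5.7 m.
Total vertical stress at mid-clay: σ_v = 19.5×3.1 + 18.4×2.6 = 108.29 kPa.
Pore pressure: u = 9.81×(5.7 − 2.6) = 30.411 kPa.
Initial effective stress: σ'_0 = σ_v − u = 108.29 − 30.411 = 77.879 kPa.
Stress increase at mid-clay by the 2:1 spreading method:
Δσ = qB/(B+z) = 98.3×2.4/(2.4+5.7) = 29.126 kPa
Final effective stress: σ'_f = σ'_0 + Δσ = 77.879 + 29.126 = 107.01 kPa.
Normally consolidated clay, so the full stress increment lies on the virgin compression line:
S_c = C_c·H/(1+e₀)·log₁₀(σ'_f/σ'_0) = 0.19×5.2/(1+0.73)×log₁₀(107.01/77.879)
    = 0.5711 × 0.138 = 0.07881 m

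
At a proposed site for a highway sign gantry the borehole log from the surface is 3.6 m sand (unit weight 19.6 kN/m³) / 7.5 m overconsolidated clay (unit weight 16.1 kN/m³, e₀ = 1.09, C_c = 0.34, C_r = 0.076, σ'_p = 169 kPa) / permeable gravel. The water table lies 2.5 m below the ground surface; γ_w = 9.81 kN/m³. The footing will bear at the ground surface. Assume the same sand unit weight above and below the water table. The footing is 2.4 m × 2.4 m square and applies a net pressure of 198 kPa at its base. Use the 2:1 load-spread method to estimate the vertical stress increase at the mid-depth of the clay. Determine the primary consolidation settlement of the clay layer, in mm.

S_c ≈ 15.9 mm

Mid-depth of clay below the ground surface: z = 3.6 + 7.5/2 = 7.35 m.
Total vertical stress at mid-clay: σ_v = 19.6×3.6 + 16.1×3.75 = 130.94 kPa.
Pore pressure: u = 9.81×(7.35 − 2.5) = 47.578 kPa.
Initial effective stress: σ'_0 = σ_v − u = 130.94 − 47.578 = 83.362 kPa.
Stress increase at mid-clay by the 2:1 spreading method:
Δσ = qBL/((B+z)(L+z)) = 198×2.4×2.4/((2.4+7.35)(2.4+7.35)) = 11.997 kPa
Final effective stress: σ'_f = 83.362 + 11.997 = 95.359 kPa.
σ'_f = 95.359 ≤ σ'_p = 169 kPa, so the clay remains overconsolidated and only the recompression index applies:
S_c = C_r·H/(1+e₀)·log₁₀(σ'_f/σ'_0) = 0.076×7.5/2.09×log₁₀(95.359/83.362)
    = 0.27273 × 0.058394 = 0.01593 m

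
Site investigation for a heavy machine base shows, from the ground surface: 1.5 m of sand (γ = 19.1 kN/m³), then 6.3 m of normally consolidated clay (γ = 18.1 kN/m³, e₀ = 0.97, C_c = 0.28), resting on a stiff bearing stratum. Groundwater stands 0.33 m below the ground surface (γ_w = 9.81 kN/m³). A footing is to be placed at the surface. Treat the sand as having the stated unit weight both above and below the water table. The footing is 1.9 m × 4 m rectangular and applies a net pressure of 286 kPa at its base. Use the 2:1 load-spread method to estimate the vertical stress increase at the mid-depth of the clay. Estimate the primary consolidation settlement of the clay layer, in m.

S_c ≈ 0.247 m

Mid-depth of clay below the ground surface: z = 1.5 + 6.3/2 = 4.65 m.
Total vertical stress at mid-clay: σ_v = 19.1×1.5 + 18.1×3.15 = 85.665 kPa.
Pore pressure: u = 9.81×(4.65 − 0.33) = 42.379 kPa.
Initial effective stress: σ'_0 = σ_v − u = 85.665 − 42.379 = 43.286 kPa.
Stress increase at mid-clay by the 2:1 spreading method:
Δσ = qBL/((B+z)(L+z)) = 286×1.9×4/((1.9+4.65)(4+4.65)) = 38.364 kPa
Final effective stress: σ'_f = σ'_0 + Δσ = 43.286 + 38.364 = 81.65 kPa.
Normally consolidated clay, so the full stress increment lies on the virgin compression line:
S_c = C_c·H/(1+e₀)·log₁₀(σ'_f/σ'_0) = 0.28×6.3/(1+0.97)×log₁₀(81.65/43.286)
    = 0.89543 × 0.27561 = 0.2468 m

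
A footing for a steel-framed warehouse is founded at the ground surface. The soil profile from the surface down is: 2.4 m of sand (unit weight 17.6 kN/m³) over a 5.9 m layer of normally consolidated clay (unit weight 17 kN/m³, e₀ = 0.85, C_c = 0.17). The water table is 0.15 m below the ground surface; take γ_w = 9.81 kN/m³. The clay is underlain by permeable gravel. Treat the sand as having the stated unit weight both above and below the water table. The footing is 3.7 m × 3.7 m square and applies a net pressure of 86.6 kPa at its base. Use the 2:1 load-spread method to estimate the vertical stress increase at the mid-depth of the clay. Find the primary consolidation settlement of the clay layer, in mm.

Mid-depth of clay below the ground surface: z = 2.4 + 5.9/2 = 5.35 m.
Total vertical stress at mid-clay: σ_v = 17.6×2.4 + 17×2.95 = 92.39 kPa.
Pore pressure: u = 9.81×(5.35 − 0.15) = 51.012 kPa.
Initial effective stress: σ'_0 = σ_v − u = 92.39 − 51.012 = 41.378 kPa.
Stress increase at mid-clay by the 2:1 spreading method:
Δσ = qBL/((B+z)(L+z)) = 86.6×3.7×3.7/((3.7+5.35)(3.7+5.35)) = 14.475 kPa
Final effective stress: σ'_f = σ'_0 + Δσ = 41.378 + 14.475 = 55.853 kPa.
Normally consolidated clay, so the full stress increment lies on the virgin compression line:
S_c = C_c·H/(1+e₀)·log₁₀(σ'_f/σ'_0) = 0.17×5.9/(1+0.85)×log₁₀(55.853/41.378)
    = 0.54216 × 0.13028 = 0.07063 m

S_c ≈ 70.6 mm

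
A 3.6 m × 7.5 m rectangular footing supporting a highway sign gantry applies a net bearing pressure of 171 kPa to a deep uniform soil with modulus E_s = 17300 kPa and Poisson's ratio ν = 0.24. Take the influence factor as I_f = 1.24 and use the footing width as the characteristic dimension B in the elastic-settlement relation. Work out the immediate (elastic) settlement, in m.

S_e ≈ 0.0416 m

Immediate (elastic) settlement: S_e = q·B·(1−ν²)/E_s · I_f.
S_e = 171 × 3.6 × (1 − 0.24²) / 17300 × 1.24
    = 171 × 3.6 × 0.9424 / 17300 × 1.24
    = 0.04158 m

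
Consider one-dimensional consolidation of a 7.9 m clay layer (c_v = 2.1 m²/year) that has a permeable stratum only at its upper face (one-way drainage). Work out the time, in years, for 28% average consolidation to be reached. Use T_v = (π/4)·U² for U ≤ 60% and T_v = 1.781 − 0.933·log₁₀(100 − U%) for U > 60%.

Drainage path length: H_d = H = 7.9 m (single drainage).
U ≤ 60%: T_v = (π/4)·U² = (π/4)×0.28² = 0.061575.
t = T_v·H_d²/c_v = 0.061575×7.9²/2.1 = 1.83 years.

t ≈ 1.83 years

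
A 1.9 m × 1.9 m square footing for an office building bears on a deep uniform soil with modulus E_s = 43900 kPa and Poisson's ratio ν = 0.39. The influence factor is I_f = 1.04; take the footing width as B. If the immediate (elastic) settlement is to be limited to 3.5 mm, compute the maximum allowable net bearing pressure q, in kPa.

q ≈ 91.7 kPa

S_e = q·B·(1−ν²)/E_s · I_f  ⇒  q = S_e·E_s / (B·(1−ν²)·I_f).
q = 0.0035 × 43900 / (1.9 × 0.8479 × 1.04) = 91.71 kPa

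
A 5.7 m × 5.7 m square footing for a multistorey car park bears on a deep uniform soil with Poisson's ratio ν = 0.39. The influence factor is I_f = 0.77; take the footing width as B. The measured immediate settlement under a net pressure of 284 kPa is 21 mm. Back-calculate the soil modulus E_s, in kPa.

E_s ≈ 50300 kPa

S_e = q·B·(1−ν²)/E_s · I_f  ⇒  E_s = q·B·(1−ν²)·I_f / S_e.
E_s = 284 × 5.7 × 0.8479 × 0.77 / 0.021 = 50330 kPa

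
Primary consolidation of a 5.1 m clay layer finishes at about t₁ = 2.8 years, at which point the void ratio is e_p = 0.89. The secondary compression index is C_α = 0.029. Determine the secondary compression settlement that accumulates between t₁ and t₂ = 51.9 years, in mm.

S_s ≈ 99.2 mm

Secondary compression: S_s = C_α·H/(1+e_p)·log₁₀(t₂/t₁)
S_s = 0.029×5.1/(1+0.89)×log₁₀(51.9/2.8)
    = 0.07825 × 1.268 = 0.09923 m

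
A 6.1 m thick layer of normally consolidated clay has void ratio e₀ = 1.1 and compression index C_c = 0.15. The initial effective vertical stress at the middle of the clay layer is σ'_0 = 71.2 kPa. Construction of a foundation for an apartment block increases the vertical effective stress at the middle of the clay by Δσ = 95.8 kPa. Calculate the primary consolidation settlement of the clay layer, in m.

S_c ≈ 0.161 m

Final effective stress: σ'_f = σ'_0 + Δσ = 71.2 + 95.8 = 167 kPa.
Normally consolidated clay, so the full stress increment lies on the virgin compression line:
S_c = C_c·H/(1+e₀)·log₁₀(σ'_f/σ'_0) = 0.15×6.1/(1+1.1)×log₁₀(167/71.2)
    = 0.43571 × 0.37024 = 0.1613 m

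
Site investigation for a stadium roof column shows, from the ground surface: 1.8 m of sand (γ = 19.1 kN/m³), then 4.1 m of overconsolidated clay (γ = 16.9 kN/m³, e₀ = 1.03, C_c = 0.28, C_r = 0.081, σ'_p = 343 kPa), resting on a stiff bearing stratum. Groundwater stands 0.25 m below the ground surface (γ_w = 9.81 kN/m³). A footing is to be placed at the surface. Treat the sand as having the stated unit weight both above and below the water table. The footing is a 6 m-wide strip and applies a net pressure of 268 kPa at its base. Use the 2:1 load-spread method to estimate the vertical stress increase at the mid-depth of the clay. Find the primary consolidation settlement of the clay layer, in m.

S_c ≈ 0.125 m

Mid-depth of clay below the ground surface: z = 1.8 + 4.1/2 = 3.85 m.
Total vertical stress at mid-clay: σ_v = 19.1×1.8 + 16.9×2.05 = 69.025 kPa.
Pore pressure: u = 9.81×(3.85 − 0.25) = 35.316 kPa.
Initial effective stress: σ'_0 = σ_v − u = 69.025 − 35.316 = 33.709 kPa.
Stress increase at mid-clay by the 2:1 spreading method:
Δσ = qB/(B+z) = 268×6/(6+3.85) = 163.25 kPa
Final effective stress: σ'_f = 33.709 + 163.25 = 196.96 kPa.
σ'_f = 196.96 ≤ σ'_p = 343 kPa, so the clay remains overconsolidated and only the recompression index applies:
S_c = C_r·H/(1+e₀)·log₁₀(σ'_f/σ'_0) = 0.081×4.1/2.03×log₁₀(196.96/33.709)
    = 0.1636 × 0.76663 = 0.1254 m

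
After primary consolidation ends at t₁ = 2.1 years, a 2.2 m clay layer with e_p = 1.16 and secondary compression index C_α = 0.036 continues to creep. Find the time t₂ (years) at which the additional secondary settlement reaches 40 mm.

S_s = C_α·H/(1+e_p)·log₁₀(t₂/t₁) ⇒ log₁₀(t₂/t₁) = S_s·(1+e_p)/(C_α·H).
log₁₀(t₂/t₁) = 0.04 × (1+1.16) / (0.036×2.2) = 1.091
t₂ = t₁ × 10^1.091 = 2.1 × 12.33 = 25.89 years

t₂ ≈ 25.9 years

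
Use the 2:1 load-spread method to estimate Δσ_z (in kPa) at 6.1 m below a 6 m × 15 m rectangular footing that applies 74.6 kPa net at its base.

By the 2:1 method the load spreads at 1 horizontal : 2 vertical, so at depth z the loaded area has grown by z in each plan dimension:
Δσ = qBL/((B+z)(L+z)) = 74.6×6×15/((6+6.1)(15+6.1)) = 26.297 kPa

Δσ_z ≈ 26.3 kPa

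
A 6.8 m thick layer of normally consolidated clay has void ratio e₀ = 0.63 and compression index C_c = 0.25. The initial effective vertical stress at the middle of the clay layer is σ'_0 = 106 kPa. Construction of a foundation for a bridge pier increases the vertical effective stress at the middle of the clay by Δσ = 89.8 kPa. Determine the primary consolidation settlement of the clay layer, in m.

Final effective stress: σ'_f = σ'_0 + Δσ = 106 + 89.8 = 195.8 kPa.
Normally consolidated clay, so the full stress increment lies on the virgin compression line:
S_c = C_c·H/(1+e₀)·log₁₀(σ'_f/σ'_0) = 0.25×6.8/(1+0.63)×log₁₀(195.8/106)
    = 1.0429 × 0.26651 = 0.2779 m

S_c ≈ 0.278 m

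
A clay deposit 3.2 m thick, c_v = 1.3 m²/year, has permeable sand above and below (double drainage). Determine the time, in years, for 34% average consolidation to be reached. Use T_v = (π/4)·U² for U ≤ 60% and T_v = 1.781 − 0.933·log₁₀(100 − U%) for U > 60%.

t ≈ 0.179 years

Drainage path length: H_d = H/2 = 1.6 m (double drainage).
U ≤ 60%: T_v = (π/4)·U² = (π/4)×0.34² = 0.090792.
t = T_v·H_d²/c_v = 0.090792×1.6²/1.3 = 0.1788 years.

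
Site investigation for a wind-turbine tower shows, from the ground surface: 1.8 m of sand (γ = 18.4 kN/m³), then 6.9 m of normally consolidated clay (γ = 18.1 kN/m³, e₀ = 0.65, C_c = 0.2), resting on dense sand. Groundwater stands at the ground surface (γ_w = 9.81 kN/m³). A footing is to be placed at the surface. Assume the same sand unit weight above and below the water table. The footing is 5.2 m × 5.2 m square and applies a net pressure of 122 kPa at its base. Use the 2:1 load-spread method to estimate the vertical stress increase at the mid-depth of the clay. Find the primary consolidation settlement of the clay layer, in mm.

S_c ≈ 190 mm

Mid-depth of clay below the ground surface: z = 1.8 + 6.9/2 = 5.25 m.
Total vertical stress at mid-clay: σ_v = 18.4×1.8 + 18.1×3.45 = 95.565 kPa.
Pore pressure: u = 9.81×(5.25 − 0) = 51.503 kPa.
Initial effective stress: σ'_0 = σ_v − u = 95.565 − 51.503 = 44.062 kPa.
Stress increase at mid-clay by the 2:1 spreading method:
Δσ = qBL/((B+z)(L+z)) = 122×5.2×5.2/((5.2+5.25)(5.2+5.25)) = 30.209 kPa
Final effective stress: σ'_f = σ'_0 + Δσ = 44.062 + 30.209 = 74.271 kPa.
Normally consolidated clay, so the full stress increment lies on the virgin compression line:
S_c = C_c·H/(1+e₀)·log₁₀(σ'_f/σ'_0) = 0.2×6.9/(1+0.65)×log₁₀(74.271/44.062)
    = 0.83636 × 0.22676 = 0.1897 m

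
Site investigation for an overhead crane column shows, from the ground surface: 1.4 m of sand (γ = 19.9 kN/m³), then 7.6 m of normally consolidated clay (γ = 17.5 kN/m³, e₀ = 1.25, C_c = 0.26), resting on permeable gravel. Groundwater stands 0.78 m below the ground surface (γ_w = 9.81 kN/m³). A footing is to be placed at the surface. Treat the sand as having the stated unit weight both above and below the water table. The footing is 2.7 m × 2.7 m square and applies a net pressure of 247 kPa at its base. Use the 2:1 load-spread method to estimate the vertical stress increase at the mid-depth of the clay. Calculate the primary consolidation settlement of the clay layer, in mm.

S_c ≈ 171 mm

Mid-depth of clay below the ground surface: z = 1.4 + 7.6/2 = 5.2 m.
Total vertical stress at mid-clay: σ_v = 19.9×1.4 + 17.5×3.8 = 94.36 kPa.
Pore pressure: u = 9.81×(5.2 − 0.78) = 43.36 kPa.
Initial effective stress: σ'_0 = σ_v − u = 94.36 − 43.36 = 51 kPa.
Stress increase at mid-clay by the 2:1 spreading method:
Δσ = qBL/((B+z)(L+z)) = 247×2.7×2.7/((2.7+5.2)(2.7+5.2)) = 28.852 kPa
Final effective stress: σ'_f = σ'_0 + Δσ = 51 + 28.852 = 79.852 kPa.
Normally consolidated clay, so the full stress increment lies on the virgin compression line:
S_c = C_c·H/(1+e₀)·log₁₀(σ'_f/σ'_0) = 0.26×7.6/(1+1.25)×log₁₀(79.852/51)
    = 0.87822 × 0.19472 = 0.171 m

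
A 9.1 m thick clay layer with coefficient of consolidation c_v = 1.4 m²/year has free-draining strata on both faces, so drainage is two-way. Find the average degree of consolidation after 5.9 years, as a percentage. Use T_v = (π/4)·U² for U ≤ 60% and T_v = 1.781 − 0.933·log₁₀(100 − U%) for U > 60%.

Drainage path length: H_d = H/2 = 4.55 m (double drainage).
T_v = c_v·t/H_d² = 1.4×5.9/4.55² = 0.39899.
T_v = 0.39899 corresponds to the U > 60% branch:
U = 1 − 10^((1.781 − T_v)/0.933)/100 = 0.6971

U ≈ 69.7 %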